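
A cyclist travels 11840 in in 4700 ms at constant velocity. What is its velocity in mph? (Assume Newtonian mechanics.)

d = 11840 in × 0.0254 = 300.736 m
t = 4700 ms × 0.001 = 4.7 s
v = d / t = 300.736 / 4.7 = 63.9864 m/s
v = 63.9864 m/s / 0.44704 = 143.1 mph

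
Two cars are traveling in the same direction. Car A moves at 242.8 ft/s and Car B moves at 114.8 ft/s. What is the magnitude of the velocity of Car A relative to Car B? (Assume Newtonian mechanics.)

v_rel = |v_A - v_B| = |242.8 - 114.8| = 128.0 ft/s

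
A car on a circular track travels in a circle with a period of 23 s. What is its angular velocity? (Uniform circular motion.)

ω = 2π/T = 2π/23 = 0.2732 rad/s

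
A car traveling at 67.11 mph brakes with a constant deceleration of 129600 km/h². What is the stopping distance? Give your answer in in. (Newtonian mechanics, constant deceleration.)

v₀ = 67.11 mph × 0.44704 = 30.0009 m/s
a = 129600 km/h² × 7.716049382716049e-05 = 10.0 m/s²
d = v₀² / (2a) = 30.0009² / (2 × 10.0) = 900.054 / 20.0 = 45.0027 m
d = 45.0027 m / 0.0254 = 1772 in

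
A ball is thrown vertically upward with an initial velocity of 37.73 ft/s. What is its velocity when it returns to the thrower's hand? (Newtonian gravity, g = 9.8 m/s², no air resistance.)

By conservation of energy (no air resistance), the ball returns to the throw height with the same speed as launch, but directed downward.
|v_ground| = v₀ = 37.73 ft/s
v_ground = 37.73 ft/s (downward)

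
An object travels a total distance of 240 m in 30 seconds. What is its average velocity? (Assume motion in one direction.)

v_avg = Δd / Δt = 240 / 30 = 8.0 m/s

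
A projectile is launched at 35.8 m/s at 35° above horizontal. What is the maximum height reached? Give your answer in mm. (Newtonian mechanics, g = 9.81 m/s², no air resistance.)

H = v₀² × sin²(θ) / (2g) = 35.8² × sin(35°)² / (2 × 9.81) = 1281.64 × 0.32899 / 19.62 = 21.4907 m
H = 21.4907 m / 0.001 = 21490 mm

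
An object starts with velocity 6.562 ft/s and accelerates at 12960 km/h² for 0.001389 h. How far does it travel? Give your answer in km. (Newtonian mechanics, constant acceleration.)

v₀ = 6.562 ft/s × 0.3048 = 2.0001 m/s
a = 12960 km/h² × 7.716049382716049e-05 = 1.0 m/s²
t = 0.001389 h × 3600.0 = 5.0004 s
d = v₀ × t + ½ × a × t² = 2.0001 × 5.0004 + 0.5 × 1.0 × 5.0004² = 22.5033 m
d = 22.5033 m / 1000.0 = 0.0225 km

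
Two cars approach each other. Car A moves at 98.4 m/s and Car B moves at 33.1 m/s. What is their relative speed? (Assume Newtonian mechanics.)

v_rel = v_A + v_B = 98.4 + 33.1 = 131.5 m/s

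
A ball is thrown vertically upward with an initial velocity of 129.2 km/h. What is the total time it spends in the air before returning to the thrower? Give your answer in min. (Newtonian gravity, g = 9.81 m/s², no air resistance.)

v₀ = 129.2 km/h × 0.2777777777777778 = 35.8889 m/s
t_total = 2 × v₀ / g = 2 × 35.8889 / 9.81 = 7.3168 s
t_total = 7.3168 s / 60.0 = 0.1219 min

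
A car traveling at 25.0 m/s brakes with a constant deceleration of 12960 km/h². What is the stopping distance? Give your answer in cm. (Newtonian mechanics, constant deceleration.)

a = 12960 km/h² × 7.716049382716049e-05 = 1.0 m/s²
d = v₀² / (2a) = 25.0² / (2 × 1.0) = 625.0 / 2.0 = 312.5 m
d = 312.5 m / 0.01 = 31250 cm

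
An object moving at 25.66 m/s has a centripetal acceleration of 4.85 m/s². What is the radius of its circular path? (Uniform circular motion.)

r = v²/a_c = 25.66²/4.85 = 135.76 m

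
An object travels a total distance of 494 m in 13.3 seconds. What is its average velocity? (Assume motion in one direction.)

v_avg = Δd / Δt = 494 / 13.3 = 37.14 m/s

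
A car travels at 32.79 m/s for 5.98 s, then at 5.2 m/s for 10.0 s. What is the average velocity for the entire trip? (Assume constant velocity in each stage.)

d₁ = v₁t₁ = 32.79 × 5.98 = 196.0842 m
d₂ = v₂t₂ = 5.2 × 10.0 = 52.0 m
d_total = 248.0842 m, t_total = 15.98 s
v_avg = d_total/t_total = 248.0842/15.98 = 15.52 m/s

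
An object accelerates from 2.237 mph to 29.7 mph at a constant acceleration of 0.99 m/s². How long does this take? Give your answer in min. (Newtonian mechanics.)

v₀ = 2.237 mph × 0.44704 = 1.00003 m/s
v = 29.7 mph × 0.44704 = 13.2771 m/s
t = (v - v₀) / a = (13.2771 - 1.00003) / 0.99 = 12.4011 s
t = 12.4011 s / 60.0 = 0.2067 min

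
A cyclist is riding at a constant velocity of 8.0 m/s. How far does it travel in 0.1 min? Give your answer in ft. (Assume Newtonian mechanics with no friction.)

t = 0.1 min × 60.0 = 6.0 s
d = v × t = 8.0 × 6.0 = 48.0 m
d = 48.0 m / 0.3048 = 157.5 ft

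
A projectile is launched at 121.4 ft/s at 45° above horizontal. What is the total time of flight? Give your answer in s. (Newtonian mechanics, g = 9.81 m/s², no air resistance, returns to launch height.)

v₀ = 121.4 ft/s × 0.3048 = 37.0027 m/s
T = 2 × v₀ × sin(θ) / g = 2 × 37.0027 × sin(45°) / 9.81 = 2 × 37.0027 × 0.707107 / 9.81 = 5.334 s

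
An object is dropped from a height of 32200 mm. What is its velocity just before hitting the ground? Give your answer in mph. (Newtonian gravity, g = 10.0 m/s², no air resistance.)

h = 32200 mm × 0.001 = 32.2 m
v = √(2gh) = √(2 × 10.0 × 32.2) = 25.3772 m/s
v = 25.3772 m/s / 0.44704 = 56.77 mph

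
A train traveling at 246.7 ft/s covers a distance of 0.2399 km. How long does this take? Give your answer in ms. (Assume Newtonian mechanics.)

d = 0.2399 km × 1000.0 = 239.9 m
v = 246.7 ft/s × 0.3048 = 75.1942 m/s
t = d / v = 239.9 / 75.1942 = 3.19041 s
t = 3.19041 s / 0.001 = 3190 ms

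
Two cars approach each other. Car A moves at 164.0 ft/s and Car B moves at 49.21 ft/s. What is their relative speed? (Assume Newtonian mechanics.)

v_rel = v_A + v_B = 164.0 + 49.21 = 213.21 ft/s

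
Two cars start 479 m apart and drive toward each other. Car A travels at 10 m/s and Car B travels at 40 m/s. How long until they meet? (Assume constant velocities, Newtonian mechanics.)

Combined speed: v_combined = 10 + 40 = 50 m/s
Time to meet: t = d/v_combined = 479/50 = 9.58 s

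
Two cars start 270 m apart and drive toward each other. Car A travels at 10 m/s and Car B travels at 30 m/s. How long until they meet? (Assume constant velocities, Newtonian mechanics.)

Combined speed: v_combined = 10 + 30 = 40 m/s
Time to meet: t = d/v_combined = 270/40 = 6.75 s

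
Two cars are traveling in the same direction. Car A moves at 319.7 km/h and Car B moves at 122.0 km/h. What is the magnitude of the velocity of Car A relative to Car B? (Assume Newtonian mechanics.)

v_rel = |v_A - v_B| = |319.7 - 122.0| = 197.7 km/h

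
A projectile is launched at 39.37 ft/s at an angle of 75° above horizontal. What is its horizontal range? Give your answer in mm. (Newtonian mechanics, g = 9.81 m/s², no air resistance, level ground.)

v₀ = 39.37 ft/s × 0.3048 = 12.0 m/s
R = v₀² × sin(2θ) / g = 12.0² × sin(2 × 75°) / 9.81 = 144.0 × 0.5 / 9.81 = 7.33945 m
R = 7.33945 m / 0.001 = 7339 mm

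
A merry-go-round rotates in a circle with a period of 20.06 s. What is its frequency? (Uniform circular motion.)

f = 1/T = 1/20.06 = 0.0499 Hz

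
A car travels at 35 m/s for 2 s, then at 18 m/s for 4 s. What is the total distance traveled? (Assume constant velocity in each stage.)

d₁ = v₁t₁ = 35 × 2 = 70 m
d₂ = v₂t₂ = 18 × 4 = 72 m
d_total = 70 + 72 = 142 m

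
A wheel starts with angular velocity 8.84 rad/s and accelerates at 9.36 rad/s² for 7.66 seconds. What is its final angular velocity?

ω = ω₀ + αt = 8.84 + 9.36 × 7.66 = 80.54 rad/s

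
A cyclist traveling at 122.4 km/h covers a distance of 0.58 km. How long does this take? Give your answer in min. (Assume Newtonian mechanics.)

d = 0.58 km × 1000.0 = 580.0 m
v = 122.4 km/h × 0.2777777777777778 = 34.0 m/s
t = d / v = 580.0 / 34.0 = 17.0588 s
t = 17.0588 s / 60.0 = 0.2843 min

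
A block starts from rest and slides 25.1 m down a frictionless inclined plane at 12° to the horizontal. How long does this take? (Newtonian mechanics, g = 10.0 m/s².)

a = g sin(θ) = 10.0 × sin(12°) = 2.0791 m/s²
t = √(2d/a) = √(2 × 25.1 / 2.0791) = 4.91 s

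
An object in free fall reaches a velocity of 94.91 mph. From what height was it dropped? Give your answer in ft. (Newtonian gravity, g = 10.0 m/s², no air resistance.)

v = 94.91 mph × 0.44704 = 42.4286 m/s
h = v² / (2g) = 42.4286² / (2 × 10.0) = 90.0093 m
h = 90.0093 m / 0.3048 = 295.3 ft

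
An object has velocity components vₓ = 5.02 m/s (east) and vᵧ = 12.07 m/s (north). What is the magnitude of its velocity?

|v| = √(vₓ² + vᵧ²) = √(5.02² + 12.07²) = √(170.8853) = 13.07 m/s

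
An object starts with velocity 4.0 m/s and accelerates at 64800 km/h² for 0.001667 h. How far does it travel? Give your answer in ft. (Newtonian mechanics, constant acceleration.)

a = 64800 km/h² × 7.716049382716049e-05 = 5.0 m/s²
t = 0.001667 h × 3600.0 = 6.0012 s
d = v₀ × t + ½ × a × t² = 4.0 × 6.0012 + 0.5 × 5.0 × 6.0012² = 114.0408 m
d = 114.0408 m / 0.3048 = 374.1 ft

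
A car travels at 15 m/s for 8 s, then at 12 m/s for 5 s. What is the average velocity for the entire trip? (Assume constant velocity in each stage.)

d₁ = v₁t₁ = 15 × 8 = 120 m
d₂ = v₂t₂ = 12 × 5 = 60 m
d_total = 180 m, t_total = 13 s
v_avg = d_total/t_total = 180/13 = 13.85 m/s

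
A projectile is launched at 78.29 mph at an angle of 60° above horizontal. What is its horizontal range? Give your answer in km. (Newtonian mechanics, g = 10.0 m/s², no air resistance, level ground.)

v₀ = 78.29 mph × 0.44704 = 34.9988 m/s
R = v₀² × sin(2θ) / g = 34.9988² × sin(2 × 60°) / 10.0 = 1224.92 × 0.866025 / 10.0 = 106.081 m
R = 106.081 m / 1000.0 = 0.1061 km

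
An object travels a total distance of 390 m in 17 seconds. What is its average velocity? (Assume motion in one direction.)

v_avg = Δd / Δt = 390 / 17 = 22.94 m/s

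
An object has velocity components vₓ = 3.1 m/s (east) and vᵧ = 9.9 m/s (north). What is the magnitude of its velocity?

|v| = √(vₓ² + vᵧ²) = √(3.1² + 9.9²) = √(107.62) = 10.37 m/s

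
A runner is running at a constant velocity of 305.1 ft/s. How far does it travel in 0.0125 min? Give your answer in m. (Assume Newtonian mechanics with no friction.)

v = 305.1 ft/s × 0.3048 = 92.9945 m/s
t = 0.0125 min × 60.0 = 0.75 s
d = v × t = 92.9945 × 0.75 = 69.75 m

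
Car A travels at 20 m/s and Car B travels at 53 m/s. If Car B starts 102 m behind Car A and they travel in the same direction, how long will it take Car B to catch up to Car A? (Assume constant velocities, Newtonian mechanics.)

Relative speed: v_rel = 53 - 20 = 33 m/s
Time to catch: t = d₀/v_rel = 102/33 = 3.09 s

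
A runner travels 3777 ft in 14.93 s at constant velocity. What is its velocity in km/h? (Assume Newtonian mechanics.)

d = 3777 ft × 0.3048 = 1151.23 m
v = d / t = 1151.23 / 14.93 = 77.1085 m/s
v = 77.1085 m/s / 0.2777777777777778 = 277.6 km/h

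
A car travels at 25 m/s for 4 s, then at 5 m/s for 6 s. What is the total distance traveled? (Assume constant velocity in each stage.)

d₁ = v₁t₁ = 25 × 4 = 100 m
d₂ = v₂t₂ = 5 × 6 = 30 m
d_total = 100 + 30 = 130 m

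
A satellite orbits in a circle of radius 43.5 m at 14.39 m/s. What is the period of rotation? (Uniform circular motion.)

T = 2πr/v = 2π×43.5/14.39 = 18.99 s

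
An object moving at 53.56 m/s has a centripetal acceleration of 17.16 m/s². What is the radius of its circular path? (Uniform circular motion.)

r = v²/a_c = 53.56²/17.16 = 167.17 m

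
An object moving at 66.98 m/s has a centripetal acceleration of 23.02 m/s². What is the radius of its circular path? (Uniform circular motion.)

r = v²/a_c = 66.98²/23.02 = 194.89 m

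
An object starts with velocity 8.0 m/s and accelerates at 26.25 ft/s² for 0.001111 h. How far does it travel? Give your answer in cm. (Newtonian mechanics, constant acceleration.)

a = 26.25 ft/s² × 0.3048 = 8.001 m/s²
t = 0.001111 h × 3600.0 = 3.9996 s
d = v₀ × t + ½ × a × t² = 8.0 × 3.9996 + 0.5 × 8.001 × 3.9996² = 95.992 m
d = 95.992 m / 0.01 = 9599 cm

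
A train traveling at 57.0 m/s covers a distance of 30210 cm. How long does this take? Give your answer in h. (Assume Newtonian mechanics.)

d = 30210 cm × 0.01 = 302.1 m
t = d / v = 302.1 / 57.0 = 5.3 s
t = 5.3 s / 3600.0 = 0.001472 h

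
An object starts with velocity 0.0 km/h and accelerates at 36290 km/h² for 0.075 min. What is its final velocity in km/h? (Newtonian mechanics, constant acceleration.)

v₀ = 0.0 km/h × 0.2777777777777778 = 0.0 m/s
a = 36290 km/h² × 7.716049382716049e-05 = 2.80015 m/s²
t = 0.075 min × 60.0 = 4.5 s
v = v₀ + a × t = 0.0 + 2.80015 × 4.5 = 12.6007 m/s
v = 12.6007 m/s / 0.2777777777777778 = 45.36 km/h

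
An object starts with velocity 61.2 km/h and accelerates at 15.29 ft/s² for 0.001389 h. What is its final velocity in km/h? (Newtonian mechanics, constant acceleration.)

v₀ = 61.2 km/h × 0.2777777777777778 = 17.0 m/s
a = 15.29 ft/s² × 0.3048 = 4.66039 m/s²
t = 0.001389 h × 3600.0 = 5.0004 s
v = v₀ + a × t = 17.0 + 4.66039 × 5.0004 = 40.3038 m/s
v = 40.3038 m/s / 0.2777777777777778 = 145.1 km/h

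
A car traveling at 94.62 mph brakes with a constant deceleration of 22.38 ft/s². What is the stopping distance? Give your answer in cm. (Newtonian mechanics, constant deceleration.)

v₀ = 94.62 mph × 0.44704 = 42.2989 m/s
a = 22.38 ft/s² × 0.3048 = 6.82142 m/s²
d = v₀² / (2a) = 42.2989² / (2 × 6.82142) = 1789.2 / 13.6428 = 131.146 m
d = 131.146 m / 0.01 = 13110 cm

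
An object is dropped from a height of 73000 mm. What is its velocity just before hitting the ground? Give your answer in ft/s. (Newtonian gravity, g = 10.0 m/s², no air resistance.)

h = 73000 mm × 0.001 = 73.0 m
v = √(2gh) = √(2 × 10.0 × 73.0) = 38.2099 m/s
v = 38.2099 m/s / 0.3048 = 125.4 ft/s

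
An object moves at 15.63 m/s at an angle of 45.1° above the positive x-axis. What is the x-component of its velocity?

vₓ = v cos(θ) = 15.63 × cos(45.1°) = 11.03 m/s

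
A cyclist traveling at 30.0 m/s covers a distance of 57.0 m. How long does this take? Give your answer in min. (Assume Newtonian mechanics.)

t = d / v = 57.0 / 30.0 = 1.9 s
t = 1.9 s / 60.0 = 0.03167 min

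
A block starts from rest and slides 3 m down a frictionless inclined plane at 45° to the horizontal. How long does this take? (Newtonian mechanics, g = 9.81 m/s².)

a = g sin(θ) = 9.81 × sin(45°) = 6.9367 m/s²
t = √(2d/a) = √(2 × 3 / 6.9367) = 0.93 s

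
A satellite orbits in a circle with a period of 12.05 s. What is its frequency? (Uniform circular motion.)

f = 1/T = 1/12.05 = 0.083 Hz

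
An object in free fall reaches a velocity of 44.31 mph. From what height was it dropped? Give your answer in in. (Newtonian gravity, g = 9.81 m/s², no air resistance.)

v = 44.31 mph × 0.44704 = 19.8083 m/s
h = v² / (2g) = 19.8083² / (2 × 9.81) = 19.9984 m
h = 19.9984 m / 0.0254 = 787.3 in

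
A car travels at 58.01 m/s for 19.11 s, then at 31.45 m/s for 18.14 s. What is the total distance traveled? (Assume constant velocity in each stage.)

d₁ = v₁t₁ = 58.01 × 19.11 = 1108.5711 m
d₂ = v₂t₂ = 31.45 × 18.14 = 570.503 m
d_total = 1108.5711 + 570.503 = 1679.07 m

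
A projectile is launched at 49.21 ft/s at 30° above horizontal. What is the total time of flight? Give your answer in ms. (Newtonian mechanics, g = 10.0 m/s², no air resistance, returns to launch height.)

v₀ = 49.21 ft/s × 0.3048 = 14.9992 m/s
T = 2 × v₀ × sin(θ) / g = 2 × 14.9992 × sin(30°) / 10.0 = 2 × 14.9992 × 0.5 / 10.0 = 1.49992 s
T = 1.49992 s / 0.001 = 1500 ms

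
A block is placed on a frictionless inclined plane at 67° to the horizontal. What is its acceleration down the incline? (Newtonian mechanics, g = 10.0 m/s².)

a = g sin(θ) = 10.0 × sin(67°) = 10.0 × 0.9205 = 9.21 m/s²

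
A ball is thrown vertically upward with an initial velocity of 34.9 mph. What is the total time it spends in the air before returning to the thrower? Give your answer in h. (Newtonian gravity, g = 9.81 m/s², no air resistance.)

v₀ = 34.9 mph × 0.44704 = 15.6017 m/s
t_total = 2 × v₀ / g = 2 × 15.6017 / 9.81 = 3.18077 s
t_total = 3.18077 s / 3600.0 = 0.0008835 h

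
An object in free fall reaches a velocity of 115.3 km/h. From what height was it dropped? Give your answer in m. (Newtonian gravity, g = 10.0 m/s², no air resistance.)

v = 115.3 km/h × 0.2777777777777778 = 32.0278 m/s
h = v² / (2g) = 32.0278² / (2 × 10.0) = 51.29 m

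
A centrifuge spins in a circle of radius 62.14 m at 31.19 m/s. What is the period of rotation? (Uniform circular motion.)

T = 2πr/v = 2π×62.14/31.19 = 12.52 s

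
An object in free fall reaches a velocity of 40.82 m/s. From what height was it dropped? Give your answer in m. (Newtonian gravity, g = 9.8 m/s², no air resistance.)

h = v² / (2g) = 40.82² / (2 × 9.8) = 85.01 m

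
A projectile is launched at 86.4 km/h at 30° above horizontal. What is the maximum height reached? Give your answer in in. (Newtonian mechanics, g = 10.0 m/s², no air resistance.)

v₀ = 86.4 km/h × 0.2777777777777778 = 24.0 m/s
H = v₀² × sin²(θ) / (2g) = 24.0² × sin(30°)² / (2 × 10.0) = 576.0 × 0.25 / 20.0 = 7.2 m
H = 7.2 m / 0.0254 = 283.5 in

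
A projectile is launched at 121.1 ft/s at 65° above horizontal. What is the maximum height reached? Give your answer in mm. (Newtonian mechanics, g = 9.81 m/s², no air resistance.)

v₀ = 121.1 ft/s × 0.3048 = 36.9113 m/s
H = v₀² × sin²(θ) / (2g) = 36.9113² × sin(65°)² / (2 × 9.81) = 1362.44 × 0.821394 / 19.62 = 57.0387 m
H = 57.0387 m / 0.001 = 57040 mm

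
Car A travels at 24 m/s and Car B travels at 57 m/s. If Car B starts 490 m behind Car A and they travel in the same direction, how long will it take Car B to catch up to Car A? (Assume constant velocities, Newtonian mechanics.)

Relative speed: v_rel = 57 - 24 = 33 m/s
Time to catch: t = d₀/v_rel = 490/33 = 14.85 s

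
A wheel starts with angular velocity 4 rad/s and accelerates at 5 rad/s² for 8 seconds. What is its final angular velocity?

ω = ω₀ + αt = 4 + 5 × 8 = 44 rad/s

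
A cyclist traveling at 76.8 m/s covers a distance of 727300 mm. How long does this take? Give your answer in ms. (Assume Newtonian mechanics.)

d = 727300 mm × 0.001 = 727.3 m
t = d / v = 727.3 / 76.8 = 9.47005 s
t = 9.47005 s / 0.001 = 9470 ms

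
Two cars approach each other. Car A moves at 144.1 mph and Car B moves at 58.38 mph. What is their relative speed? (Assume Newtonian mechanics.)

v_rel = v_A + v_B = 144.1 + 58.38 = 202.48 mph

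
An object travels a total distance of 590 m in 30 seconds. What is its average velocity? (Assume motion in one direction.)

v_avg = Δd / Δt = 590 / 30 = 19.67 m/s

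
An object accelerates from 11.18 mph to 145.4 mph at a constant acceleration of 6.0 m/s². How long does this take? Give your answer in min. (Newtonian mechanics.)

v₀ = 11.18 mph × 0.44704 = 4.99791 m/s
v = 145.4 mph × 0.44704 = 64.9996 m/s
t = (v - v₀) / a = (64.9996 - 4.99791) / 6.0 = 10.0003 s
t = 10.0003 s / 60.0 = 0.1667 min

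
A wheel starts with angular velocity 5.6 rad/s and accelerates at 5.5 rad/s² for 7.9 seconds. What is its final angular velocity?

ω = ω₀ + αt = 5.6 + 5.5 × 7.9 = 49.05 rad/s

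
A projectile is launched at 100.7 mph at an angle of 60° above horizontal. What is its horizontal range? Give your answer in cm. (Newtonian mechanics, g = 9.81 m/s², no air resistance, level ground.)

v₀ = 100.7 mph × 0.44704 = 45.0169 m/s
R = v₀² × sin(2θ) / g = 45.0169² × sin(2 × 60°) / 9.81 = 2026.52 × 0.866025 / 9.81 = 178.901 m
R = 178.901 m / 0.01 = 17890 cm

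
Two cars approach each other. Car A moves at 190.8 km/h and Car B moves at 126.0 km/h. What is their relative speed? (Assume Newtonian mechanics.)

v_rel = v_A + v_B = 190.8 + 126.0 = 316.8 km/h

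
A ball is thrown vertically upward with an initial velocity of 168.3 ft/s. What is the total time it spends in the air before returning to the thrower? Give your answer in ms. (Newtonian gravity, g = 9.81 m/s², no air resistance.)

v₀ = 168.3 ft/s × 0.3048 = 51.2978 m/s
t_total = 2 × v₀ / g = 2 × 51.2978 / 9.81 = 10.4583 s
t_total = 10.4583 s / 0.001 = 10460 ms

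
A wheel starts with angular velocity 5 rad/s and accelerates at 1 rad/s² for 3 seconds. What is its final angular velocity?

ω = ω₀ + αt = 5 + 1 × 3 = 8 rad/s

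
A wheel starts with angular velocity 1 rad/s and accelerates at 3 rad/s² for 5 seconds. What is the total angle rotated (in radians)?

θ = ω₀t + ½αt² = 1×5 + ½×3×5² = 42.5 rad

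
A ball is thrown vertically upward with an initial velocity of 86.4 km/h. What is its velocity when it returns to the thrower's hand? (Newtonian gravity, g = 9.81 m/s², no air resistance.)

By conservation of energy (no air resistance), the ball returns to the throw height with the same speed as launch, but directed downward.
|v_ground| = v₀ = 86.4 km/h
v_ground = 86.4 km/h (downward)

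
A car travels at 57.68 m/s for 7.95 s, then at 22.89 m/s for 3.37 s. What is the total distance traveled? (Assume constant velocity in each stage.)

d₁ = v₁t₁ = 57.68 × 7.95 = 458.556 m
d₂ = v₂t₂ = 22.89 × 3.37 = 77.1393 m
d_total = 458.556 + 77.1393 = 535.7 m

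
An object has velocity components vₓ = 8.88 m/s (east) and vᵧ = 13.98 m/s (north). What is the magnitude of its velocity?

|v| = √(vₓ² + vᵧ²) = √(8.88² + 13.98²) = √(274.2948) = 16.56 m/s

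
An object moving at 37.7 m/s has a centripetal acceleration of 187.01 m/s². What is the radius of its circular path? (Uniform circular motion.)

r = v²/a_c = 37.7²/187.01 = 7.6 m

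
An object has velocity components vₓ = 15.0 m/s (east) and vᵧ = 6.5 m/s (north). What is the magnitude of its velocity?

|v| = √(vₓ² + vᵧ²) = √(15.0² + 6.5²) = √(267.25) = 16.35 m/s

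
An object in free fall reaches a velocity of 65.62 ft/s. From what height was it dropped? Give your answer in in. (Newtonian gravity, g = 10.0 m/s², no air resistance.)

v = 65.62 ft/s × 0.3048 = 20.001 m/s
h = v² / (2g) = 20.001² / (2 × 10.0) = 20.002 m
h = 20.002 m / 0.0254 = 787.5 in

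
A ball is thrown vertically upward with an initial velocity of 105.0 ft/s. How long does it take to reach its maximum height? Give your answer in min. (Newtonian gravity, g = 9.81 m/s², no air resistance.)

v₀ = 105.0 ft/s × 0.3048 = 32.004 m/s
t_up = v₀ / g = 32.004 / 9.81 = 3.26239 s
t_up = 3.26239 s / 60.0 = 0.05437 min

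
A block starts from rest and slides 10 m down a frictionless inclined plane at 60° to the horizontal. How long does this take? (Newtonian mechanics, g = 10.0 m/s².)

a = g sin(θ) = 10.0 × sin(60°) = 8.6603 m/s²
t = √(2d/a) = √(2 × 10 / 8.6603) = 1.52 s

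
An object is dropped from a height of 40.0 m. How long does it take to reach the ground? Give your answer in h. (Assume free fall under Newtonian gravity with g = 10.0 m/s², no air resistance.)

t = √(2h/g) = √(2 × 40.0 / 10.0) = 2.82843 s
t = 2.82843 s / 3600.0 = 0.0007857 h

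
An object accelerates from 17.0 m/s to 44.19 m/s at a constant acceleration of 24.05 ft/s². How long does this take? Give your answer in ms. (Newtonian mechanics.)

a = 24.05 ft/s² × 0.3048 = 7.33044 m/s²
t = (v - v₀) / a = (44.19 - 17.0) / 7.33044 = 3.70919 s
t = 3.70919 s / 0.001 = 3709 ms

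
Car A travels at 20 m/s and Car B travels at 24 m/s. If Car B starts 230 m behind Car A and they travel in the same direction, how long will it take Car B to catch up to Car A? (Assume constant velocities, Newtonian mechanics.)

Relative speed: v_rel = 24 - 20 = 4 m/s
Time to catch: t = d₀/v_rel = 230/4 = 57.5 s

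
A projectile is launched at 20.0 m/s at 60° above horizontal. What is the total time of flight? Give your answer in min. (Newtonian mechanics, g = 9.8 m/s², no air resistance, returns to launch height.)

T = 2 × v₀ × sin(θ) / g = 2 × 20.0 × sin(60°) / 9.8 = 2 × 20.0 × 0.866025 / 9.8 = 3.5348 s
T = 3.5348 s / 60.0 = 0.05891 min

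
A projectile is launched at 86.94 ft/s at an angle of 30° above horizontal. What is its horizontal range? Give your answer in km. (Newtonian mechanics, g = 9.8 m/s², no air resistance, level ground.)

v₀ = 86.94 ft/s × 0.3048 = 26.4993 m/s
R = v₀² × sin(2θ) / g = 26.4993² × sin(2 × 30°) / 9.8 = 702.213 × 0.866025 / 9.8 = 62.0545 m
R = 62.0545 m / 1000.0 = 0.06205 km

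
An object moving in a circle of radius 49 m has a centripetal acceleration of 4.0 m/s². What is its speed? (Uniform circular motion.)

v = √(a_c × r) = √(4.0 × 49) = 14.0 m/s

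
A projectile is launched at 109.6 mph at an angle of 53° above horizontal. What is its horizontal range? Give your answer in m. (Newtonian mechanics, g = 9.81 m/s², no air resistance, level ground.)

v₀ = 109.6 mph × 0.44704 = 48.9956 m/s
R = v₀² × sin(2θ) / g = 48.9956² × sin(2 × 53°) / 9.81 = 2400.57 × 0.961262 / 9.81 = 235.2 m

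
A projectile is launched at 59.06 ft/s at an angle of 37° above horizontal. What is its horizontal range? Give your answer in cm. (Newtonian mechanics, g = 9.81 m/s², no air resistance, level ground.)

v₀ = 59.06 ft/s × 0.3048 = 18.0015 m/s
R = v₀² × sin(2θ) / g = 18.0015² × sin(2 × 37°) / 9.81 = 324.054 × 0.961262 / 9.81 = 31.7534 m
R = 31.7534 m / 0.01 = 3175 cm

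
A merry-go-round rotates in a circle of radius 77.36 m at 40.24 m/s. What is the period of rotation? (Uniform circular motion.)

T = 2πr/v = 2π×77.36/40.24 = 12.08 s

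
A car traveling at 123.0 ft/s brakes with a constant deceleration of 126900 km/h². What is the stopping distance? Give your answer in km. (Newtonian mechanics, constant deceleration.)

v₀ = 123.0 ft/s × 0.3048 = 37.4904 m/s
a = 126900 km/h² × 7.716049382716049e-05 = 9.79167 m/s²
d = v₀² / (2a) = 37.4904² / (2 × 9.79167) = 1405.53 / 19.5833 = 71.7719 m
d = 71.7719 m / 1000.0 = 0.07177 km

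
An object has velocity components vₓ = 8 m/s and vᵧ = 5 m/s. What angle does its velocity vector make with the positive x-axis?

θ = arctan(vᵧ/vₓ) = arctan(5/8) = 32.01°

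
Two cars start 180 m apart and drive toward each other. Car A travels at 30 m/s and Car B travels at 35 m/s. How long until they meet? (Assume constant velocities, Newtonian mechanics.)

Combined speed: v_combined = 30 + 35 = 65 m/s
Time to meet: t = d/v_combined = 180/65 = 2.77 s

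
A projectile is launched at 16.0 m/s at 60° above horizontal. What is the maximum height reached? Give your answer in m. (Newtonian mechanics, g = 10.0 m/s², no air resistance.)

H = v₀² × sin²(θ) / (2g) = 16.0² × sin(60°)² / (2 × 10.0) = 256.0 × 0.75 / 20.0 = 9.6 m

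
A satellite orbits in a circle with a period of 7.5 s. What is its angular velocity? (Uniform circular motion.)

ω = 2π/T = 2π/7.5 = 0.8378 rad/s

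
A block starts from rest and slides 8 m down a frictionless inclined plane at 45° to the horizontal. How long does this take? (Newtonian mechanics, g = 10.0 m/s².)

a = g sin(θ) = 10.0 × sin(45°) = 7.0711 m/s²
t = √(2d/a) = √(2 × 8 / 7.0711) = 1.5 s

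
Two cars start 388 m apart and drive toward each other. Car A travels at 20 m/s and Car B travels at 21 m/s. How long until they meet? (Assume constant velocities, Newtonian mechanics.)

Combined speed: v_combined = 20 + 21 = 41 m/s
Time to meet: t = d/v_combined = 388/41 = 9.46 s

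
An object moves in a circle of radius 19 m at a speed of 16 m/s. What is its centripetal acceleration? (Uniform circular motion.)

a_c = v²/r = 16²/19 = 256/19 = 13.47 m/s²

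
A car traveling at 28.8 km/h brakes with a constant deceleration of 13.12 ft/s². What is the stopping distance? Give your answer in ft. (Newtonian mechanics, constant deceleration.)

v₀ = 28.8 km/h × 0.2777777777777778 = 8.0 m/s
a = 13.12 ft/s² × 0.3048 = 3.99898 m/s²
d = v₀² / (2a) = 8.0² / (2 × 3.99898) = 64.0 / 7.99796 = 8.00204 m
d = 8.00204 m / 0.3048 = 26.25 ft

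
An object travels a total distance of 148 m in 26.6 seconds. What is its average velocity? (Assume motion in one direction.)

v_avg = Δd / Δt = 148 / 26.6 = 5.56 m/s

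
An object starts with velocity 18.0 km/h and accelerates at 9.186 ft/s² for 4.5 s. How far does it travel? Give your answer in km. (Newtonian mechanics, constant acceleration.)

v₀ = 18.0 km/h × 0.2777777777777778 = 5.0 m/s
a = 9.186 ft/s² × 0.3048 = 2.79989 m/s²
d = v₀ × t + ½ × a × t² = 5.0 × 4.5 + 0.5 × 2.79989 × 4.5² = 50.8489 m
d = 50.8489 m / 1000.0 = 0.05085 km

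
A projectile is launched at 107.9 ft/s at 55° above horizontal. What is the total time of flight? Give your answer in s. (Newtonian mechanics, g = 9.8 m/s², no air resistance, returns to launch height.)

v₀ = 107.9 ft/s × 0.3048 = 32.8879 m/s
T = 2 × v₀ × sin(θ) / g = 2 × 32.8879 × sin(55°) / 9.8 = 2 × 32.8879 × 0.819152 / 9.8 = 5.498 s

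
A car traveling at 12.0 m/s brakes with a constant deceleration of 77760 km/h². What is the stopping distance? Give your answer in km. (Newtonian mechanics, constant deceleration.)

a = 77760 km/h² × 7.716049382716049e-05 = 6.0 m/s²
d = v₀² / (2a) = 12.0² / (2 × 6.0) = 144.0 / 12.0 = 12.0 m
d = 12.0 m / 1000.0 = 0.012 km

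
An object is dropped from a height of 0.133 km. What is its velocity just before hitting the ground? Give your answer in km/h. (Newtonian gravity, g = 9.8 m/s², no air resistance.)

h = 0.133 km × 1000.0 = 133.0 m
v = √(2gh) = √(2 × 9.8 × 133.0) = 51.0568 m/s
v = 51.0568 m/s / 0.2777777777777778 = 183.8 km/h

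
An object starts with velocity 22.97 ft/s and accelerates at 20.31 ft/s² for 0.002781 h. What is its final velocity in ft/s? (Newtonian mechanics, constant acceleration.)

v₀ = 22.97 ft/s × 0.3048 = 7.00126 m/s
a = 20.31 ft/s² × 0.3048 = 6.19049 m/s²
t = 0.002781 h × 3600.0 = 10.0116 s
v = v₀ + a × t = 7.00126 + 6.19049 × 10.0116 = 68.978 m/s
v = 68.978 m/s / 0.3048 = 226.3 ft/s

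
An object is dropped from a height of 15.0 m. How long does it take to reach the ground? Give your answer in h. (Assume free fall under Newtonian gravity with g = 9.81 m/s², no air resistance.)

t = √(2h/g) = √(2 × 15.0 / 9.81) = 1.74874 s
t = 1.74874 s / 3600.0 = 0.0004858 h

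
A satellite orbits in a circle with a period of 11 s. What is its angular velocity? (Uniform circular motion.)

ω = 2π/T = 2π/11 = 0.5712 rad/s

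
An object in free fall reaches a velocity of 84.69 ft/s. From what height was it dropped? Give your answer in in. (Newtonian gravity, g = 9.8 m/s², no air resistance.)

v = 84.69 ft/s × 0.3048 = 25.8135 m/s
h = v² / (2g) = 25.8135² / (2 × 9.8) = 33.9968 m
h = 33.9968 m / 0.0254 = 1338 in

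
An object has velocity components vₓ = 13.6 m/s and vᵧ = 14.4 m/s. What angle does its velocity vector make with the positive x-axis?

θ = arctan(vᵧ/vₓ) = arctan(14.4/13.6) = 46.64°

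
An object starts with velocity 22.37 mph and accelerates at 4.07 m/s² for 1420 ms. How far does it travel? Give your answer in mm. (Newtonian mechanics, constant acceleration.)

v₀ = 22.37 mph × 0.44704 = 10.0003 m/s
t = 1420 ms × 0.001 = 1.42 s
d = v₀ × t + ½ × a × t² = 10.0003 × 1.42 + 0.5 × 4.07 × 1.42² = 18.3038 m
d = 18.3038 m / 0.001 = 18300 mm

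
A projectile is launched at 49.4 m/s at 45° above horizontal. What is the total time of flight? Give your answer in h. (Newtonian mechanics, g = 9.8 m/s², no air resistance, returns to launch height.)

T = 2 × v₀ × sin(θ) / g = 2 × 49.4 × sin(45°) / 9.8 = 2 × 49.4 × 0.707107 / 9.8 = 7.12879 s
T = 7.12879 s / 3600.0 = 0.00198 h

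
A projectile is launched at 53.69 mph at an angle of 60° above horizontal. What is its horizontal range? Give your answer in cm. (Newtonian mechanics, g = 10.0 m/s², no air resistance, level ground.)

v₀ = 53.69 mph × 0.44704 = 24.0016 m/s
R = v₀² × sin(2θ) / g = 24.0016² × sin(2 × 60°) / 10.0 = 576.077 × 0.866025 / 10.0 = 49.8897 m
R = 49.8897 m / 0.01 = 4989 cm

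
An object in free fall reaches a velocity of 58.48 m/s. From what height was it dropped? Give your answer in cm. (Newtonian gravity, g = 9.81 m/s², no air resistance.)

h = v² / (2g) = 58.48² / (2 × 9.81) = 174.307 m
h = 174.307 m / 0.01 = 17430 cm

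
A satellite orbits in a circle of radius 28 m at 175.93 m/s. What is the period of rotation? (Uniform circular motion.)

T = 2πr/v = 2π×28/175.93 = 1.0 s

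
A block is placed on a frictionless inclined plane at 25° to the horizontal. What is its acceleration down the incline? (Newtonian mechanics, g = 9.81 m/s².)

a = g sin(θ) = 9.81 × sin(25°) = 9.81 × 0.4226 = 4.15 m/s²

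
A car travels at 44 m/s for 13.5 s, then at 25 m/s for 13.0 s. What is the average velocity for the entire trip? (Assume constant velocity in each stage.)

d₁ = v₁t₁ = 44 × 13.5 = 594.0 m
d₂ = v₂t₂ = 25 × 13.0 = 325.0 m
d_total = 919.0 m, t_total = 26.5 s
v_avg = d_total/t_total = 919.0/26.5 = 34.68 m/s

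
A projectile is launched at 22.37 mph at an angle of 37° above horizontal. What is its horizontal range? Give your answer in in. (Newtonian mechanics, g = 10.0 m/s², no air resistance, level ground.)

v₀ = 22.37 mph × 0.44704 = 10.0003 m/s
R = v₀² × sin(2θ) / g = 10.0003² × sin(2 × 37°) / 10.0 = 100.006 × 0.961262 / 10.0 = 9.6132 m
R = 9.6132 m / 0.0254 = 378.5 in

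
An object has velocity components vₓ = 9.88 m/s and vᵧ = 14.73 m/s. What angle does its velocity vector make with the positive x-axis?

θ = arctan(vᵧ/vₓ) = arctan(14.73/9.88) = 56.15°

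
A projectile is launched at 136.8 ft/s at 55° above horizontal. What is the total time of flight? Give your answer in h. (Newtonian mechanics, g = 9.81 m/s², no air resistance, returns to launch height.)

v₀ = 136.8 ft/s × 0.3048 = 41.6966 m/s
T = 2 × v₀ × sin(θ) / g = 2 × 41.6966 × sin(55°) / 9.81 = 2 × 41.6966 × 0.819152 / 9.81 = 6.96348 s
T = 6.96348 s / 3600.0 = 0.001934 h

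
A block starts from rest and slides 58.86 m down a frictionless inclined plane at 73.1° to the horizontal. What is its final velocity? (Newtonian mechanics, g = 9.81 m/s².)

a = g sin(θ) = 9.81 × sin(73.1°) = 9.3863 m/s²
v = √(2ad) = √(2 × 9.3863 × 58.86) = 33.24 m/s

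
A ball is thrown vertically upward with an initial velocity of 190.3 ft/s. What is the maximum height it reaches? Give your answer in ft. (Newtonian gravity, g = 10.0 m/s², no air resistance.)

v₀ = 190.3 ft/s × 0.3048 = 58.0034 m/s
h_max = v₀² / (2g) = 58.0034² / (2 × 10.0) = 3364.39 / 20.0 = 168.219 m
h_max = 168.219 m / 0.3048 = 551.9 ft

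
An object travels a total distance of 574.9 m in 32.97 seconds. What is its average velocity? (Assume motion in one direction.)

v_avg = Δd / Δt = 574.9 / 32.97 = 17.44 m/s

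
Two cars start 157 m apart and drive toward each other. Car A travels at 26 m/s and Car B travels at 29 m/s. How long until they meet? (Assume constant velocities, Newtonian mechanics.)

Combined speed: v_combined = 26 + 29 = 55 m/s
Time to meet: t = d/v_combined = 157/55 = 2.85 s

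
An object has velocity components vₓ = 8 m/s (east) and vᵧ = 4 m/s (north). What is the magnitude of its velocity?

|v| = √(vₓ² + vᵧ²) = √(8² + 4²) = √(80) = 8.94 m/s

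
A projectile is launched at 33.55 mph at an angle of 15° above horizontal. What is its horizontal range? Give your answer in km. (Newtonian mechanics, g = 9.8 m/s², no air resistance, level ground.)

v₀ = 33.55 mph × 0.44704 = 14.9982 m/s
R = v₀² × sin(2θ) / g = 14.9982² × sin(2 × 15°) / 9.8 = 224.946 × 0.5 / 9.8 = 11.4768 m
R = 11.4768 m / 1000.0 = 0.01148 km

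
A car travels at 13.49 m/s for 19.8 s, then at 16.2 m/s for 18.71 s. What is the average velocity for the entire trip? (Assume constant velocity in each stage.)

d₁ = v₁t₁ = 13.49 × 19.8 = 267.102 m
d₂ = v₂t₂ = 16.2 × 18.71 = 303.102 m
d_total = 570.204 m, t_total = 38.51 s
v_avg = d_total/t_total = 570.204/38.51 = 14.81 m/s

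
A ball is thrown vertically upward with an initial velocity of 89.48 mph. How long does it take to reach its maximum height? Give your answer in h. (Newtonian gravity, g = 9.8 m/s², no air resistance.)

v₀ = 89.48 mph × 0.44704 = 40.0011 m/s
t_up = v₀ / g = 40.0011 / 9.8 = 4.08174 s
t_up = 4.08174 s / 3600.0 = 0.001134 h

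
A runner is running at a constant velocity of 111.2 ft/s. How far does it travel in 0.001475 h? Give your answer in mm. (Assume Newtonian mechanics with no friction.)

v = 111.2 ft/s × 0.3048 = 33.8938 m/s
t = 0.001475 h × 3600.0 = 5.31 s
d = v × t = 33.8938 × 5.31 = 179.976 m
d = 179.976 m / 0.001 = 180000 mm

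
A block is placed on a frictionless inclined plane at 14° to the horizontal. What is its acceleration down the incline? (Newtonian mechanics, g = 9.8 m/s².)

a = g sin(θ) = 9.8 × sin(14°) = 9.8 × 0.2419 = 2.37 m/s²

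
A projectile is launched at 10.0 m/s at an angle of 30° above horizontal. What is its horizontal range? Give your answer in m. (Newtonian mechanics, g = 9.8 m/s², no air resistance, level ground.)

R = v₀² × sin(2θ) / g = 10.0² × sin(2 × 30°) / 9.8 = 100.0 × 0.866025 / 9.8 = 8.837 m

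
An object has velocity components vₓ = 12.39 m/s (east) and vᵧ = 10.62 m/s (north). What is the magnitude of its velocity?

|v| = √(vₓ² + vᵧ²) = √(12.39² + 10.62²) = √(266.2965) = 16.32 m/s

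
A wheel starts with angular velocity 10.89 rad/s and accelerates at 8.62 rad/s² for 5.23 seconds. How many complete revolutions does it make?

θ = ω₀t + ½αt² = 10.89×5.23 + ½×8.62×5.23² = 174.845699 rad
Total revolutions = θ/(2π) = 174.845699/(2π) = 27.83
Complete revolutions = ⌊27.83⌋ = 27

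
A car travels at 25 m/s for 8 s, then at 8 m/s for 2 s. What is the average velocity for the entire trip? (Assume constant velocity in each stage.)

d₁ = v₁t₁ = 25 × 8 = 200 m
d₂ = v₂t₂ = 8 × 2 = 16 m
d_total = 216 m, t_total = 10 s
v_avg = d_total/t_total = 216/10 = 21.6 m/s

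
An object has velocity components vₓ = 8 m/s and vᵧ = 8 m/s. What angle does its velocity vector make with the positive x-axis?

θ = arctan(vᵧ/vₓ) = arctan(8/8) = 45.0°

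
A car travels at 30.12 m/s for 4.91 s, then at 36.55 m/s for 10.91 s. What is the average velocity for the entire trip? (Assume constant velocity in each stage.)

d₁ = v₁t₁ = 30.12 × 4.91 = 147.8892 m
d₂ = v₂t₂ = 36.55 × 10.91 = 398.7605 m
d_total = 546.6497 m, t_total = 15.82 s
v_avg = d_total/t_total = 546.6497/15.82 = 34.55 m/s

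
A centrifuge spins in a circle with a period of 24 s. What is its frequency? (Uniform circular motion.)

f = 1/T = 1/24 = 0.0417 Hz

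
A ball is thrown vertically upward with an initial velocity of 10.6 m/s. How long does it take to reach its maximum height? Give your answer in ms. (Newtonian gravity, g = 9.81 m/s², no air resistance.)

t_up = v₀ / g = 10.6 / 9.81 = 1.08053 s
t_up = 1.08053 s / 0.001 = 1081 ms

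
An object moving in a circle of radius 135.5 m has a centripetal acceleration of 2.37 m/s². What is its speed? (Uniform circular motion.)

v = √(a_c × r) = √(2.37 × 135.5) = 17.92 m/s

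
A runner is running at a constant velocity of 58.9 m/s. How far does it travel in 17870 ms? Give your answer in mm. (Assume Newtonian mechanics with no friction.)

t = 17870 ms × 0.001 = 17.87 s
d = v × t = 58.9 × 17.87 = 1052.54 m
d = 1052.54 m / 0.001 = 1053000 mm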